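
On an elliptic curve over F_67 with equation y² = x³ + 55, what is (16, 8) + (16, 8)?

tangent at (16, 8): λ = (3·16² + 0)/(2·8) ≡ 31/16. 16⁻¹ ≡ 21 (mod 67) since 16·21 = 336 ≡ 1, so λ ≡ 31·21 ≡ 48.
  x = λ² - 16 - 16 = 2304 - 32 ≡ 61; y = λ·(16 - 61) - 8 ≡ 43. → (61, 43)

(61, 43)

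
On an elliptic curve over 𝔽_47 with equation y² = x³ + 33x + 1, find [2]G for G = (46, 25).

tangent at (46, 25): λ = (3·46² + 33)/(2·25) ≡ 36/3. 3⁻¹ ≡ 16 (mod 47) since 3·16 = 48 ≡ 1, so λ ≡ 36·16 ≡ 12.
  x = λ² - 46 - 46 = 144 - 92 ≡ 5; y = λ·(46 - 5) - 25 ≡ 44. → (5, 44)

(5, 44)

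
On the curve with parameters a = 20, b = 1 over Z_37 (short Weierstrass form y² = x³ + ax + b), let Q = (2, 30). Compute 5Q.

Double-and-add on 5 = (101)₂. Start with Q = (2, 30) for the leading 1-bit.
double: tangent at (2, 30): λ = (3·2² + 20)/(2·30) ≡ 32/23. 23⁻¹ ≡ 29 (mod 37) since 23·29 = 667 ≡ 1, so λ ≡ 32·29 ≡ 3.
  x = λ² - 2 - 2 = 9 - 4 ≡ 5; y = λ·(2 - 5) - 30 ≡ 35. → (5, 35)
double: tangent at (5, 35): λ = (3·5² + 20)/(2·35) ≡ 21/33. 33⁻¹ ≡ 9 (mod 37), so λ ≡ 21·9 ≡ 4.
  x = λ² - 5 - 5 = 16 - 10 ≡ 6; y = λ·(5 - 6) - 35 ≡ 35. → (6, 35)
add Q: (6, 35) + (2, 30). λ = (30 - 35)/(2 - 6) ≡ 32/33 mod 37. 33⁻¹ ≡ 9 (mod 37) since 33·9 = 297 ≡ 1, so λ ≡ 29.
  x = λ² - 6 - 2 = 841 - 8 ≡ 19; y = λ·(6 - 19) - 35 ≡ 32. → (19, 32)

(19, 32)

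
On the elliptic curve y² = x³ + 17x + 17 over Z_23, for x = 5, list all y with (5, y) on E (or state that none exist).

x³ + 17x + 17 = 227 ≡ 20 (mod 23).
20 is a non-residue mod 23; no y exists.

none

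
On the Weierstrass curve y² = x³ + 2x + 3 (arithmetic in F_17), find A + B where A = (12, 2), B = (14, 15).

(12, 15)

(12, 2) + (14, 15). λ = (15 - 2)/(14 - 12) ≡ 13/2 mod 17. 2⁻¹ ≡ 9 (mod 17), so λ ≡ 15.
  x = λ² - 12 - 14 = 225 - 26 ≡ 12; y = λ·(12 - 12) - 2 ≡ 15. → (12, 15)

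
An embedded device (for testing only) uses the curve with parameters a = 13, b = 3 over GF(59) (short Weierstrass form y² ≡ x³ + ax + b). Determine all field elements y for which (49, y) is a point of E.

17, 42

x³ + 13x + 3 = 118289 ≡ 53 (mod 59).
Square roots of 53 mod 59: 17 and 42 (since 17² = 289 ≡ 53).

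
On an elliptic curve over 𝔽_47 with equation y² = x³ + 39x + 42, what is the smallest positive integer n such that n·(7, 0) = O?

2P: (7, 0) + (7, 0): same x and y₁ ≡ -y₂, so the sum is O.
2P = O, so the order is 2.

2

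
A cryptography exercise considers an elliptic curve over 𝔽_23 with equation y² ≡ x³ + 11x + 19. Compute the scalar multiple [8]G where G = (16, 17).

(1, 13)

Double-and-add on 8 = (1000)₂. Start with G = (16, 17) for the leading 1-bit.
double: tangent at (16, 17): λ = (3·16² + 11)/(2·17) ≡ 20/11. 11⁻¹ ≡ 21 (mod 23), so λ ≡ 20·21 ≡ 6.
  x = λ² - 16 - 16 = 36 - 32 ≡ 4; y = λ·(16 - 4) - 17 ≡ 9. → (4, 9)
double: tangent at (4, 9): λ = (3·4² + 11)/(2·9) ≡ 13/18. 18⁻¹ ≡ 9 (mod 23), so λ ≡ 13·9 ≡ 2.
  x = λ² - 4 - 4 = 4 - 8 ≡ 19; y = λ·(4 - 19) - 9 ≡ 7. → (19, 7)
double: tangent at (19, 7): λ = (3·19² + 11)/(2·7) ≡ 13/14. 14⁻¹ ≡ 5 (mod 23), so λ ≡ 13·5 ≡ 19.
  x = λ² - 19 - 19 = 361 - 38 ≡ 1; y = λ·(19 - 1) - 7 ≡ 13. → (1, 13)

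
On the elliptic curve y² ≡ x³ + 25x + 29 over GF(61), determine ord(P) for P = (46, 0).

2

2P: (46, 0) + (46, 0): same x and y₁ ≡ -y₂, so the sum is the point at infinity.
2P = the point at infinity, so the order is 2.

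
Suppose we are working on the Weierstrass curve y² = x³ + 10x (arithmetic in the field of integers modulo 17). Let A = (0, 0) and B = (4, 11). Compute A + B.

(11, 8)

(0, 0) + (4, 11). λ = (11 - 0)/(4 - 0) ≡ 11/4 mod 17. 4⁻¹ ≡ 13 (mod 17), so λ ≡ 7.
  x = λ² - 0 - 4 = 49 - 4 ≡ 11; y = λ·(0 - 11) - 0 ≡ 8. → (11, 8)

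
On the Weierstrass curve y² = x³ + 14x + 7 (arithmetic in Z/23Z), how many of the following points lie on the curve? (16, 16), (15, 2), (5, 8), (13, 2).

(16, 16): 16² ≡ 3, rhs ≡ 3 → on.
(15, 2): 2² ≡ 4, rhs ≡ 4 → on.
(5, 8): 8² ≡ 18, rhs ≡ 18 → on.
(13, 2): 2² ≡ 4, rhs ≡ 17 → off.

3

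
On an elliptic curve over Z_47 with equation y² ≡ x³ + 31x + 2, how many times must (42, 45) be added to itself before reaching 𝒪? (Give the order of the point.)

2P: tangent at (42, 45): λ = (3·42² + 31)/(2·45) ≡ 12/43. 43⁻¹ ≡ 35 (mod 47), so λ ≡ 12·35 ≡ 44.
  x = λ² - 42 - 42 = 1936 - 84 ≡ 19; y = λ·(42 - 19) - 45 ≡ 27. → (19, 27)
3P: (19, 27) + (42, 45). λ = (45 - 27)/(42 - 19) ≡ 18/23 mod 47. 23⁻¹ ≡ 45 (mod 47), so λ ≡ 11.
  x = λ² - 19 - 42 = 121 - 61 ≡ 13; y = λ·(19 - 13) - 27 ≡ 39. → (13, 39)
4P: (13, 39) + (42, 45). λ = (45 - 39)/(42 - 13) ≡ 6/29 mod 47. 29⁻¹ ≡ 13 (mod 47), so λ ≡ 31.
  x = λ² - 13 - 42 = 961 - 55 ≡ 13; y = λ·(13 - 13) - 39 ≡ 8. → (13, 8)
5P: (13, 8) + (42, 45). λ = (45 - 8)/(42 - 13) ≡ 37/29 mod 47. 29⁻¹ ≡ 13 (mod 47) since 29·13 = 377 ≡ 1, so λ ≡ 11.
  x = λ² - 13 - 42 = 121 - 55 ≡ 19; y = λ·(13 - 19) - 8 ≡ 20. → (19, 20)
6P: (19, 20) + (42, 45). λ = (45 - 20)/(42 - 19) ≡ 25/23 mod 47. 23⁻¹ ≡ 45 (mod 47), so λ ≡ 44.
  x = λ² - 19 - 42 = 1936 - 61 ≡ 42; y = λ·(19 - 42) - 20 ≡ 2. → (42, 2)
7P: (42, 2) + (42, 45): same x and y₁ ≡ -y₂, so the sum is 𝒪.
7P = 𝒪, so the order is 7.

7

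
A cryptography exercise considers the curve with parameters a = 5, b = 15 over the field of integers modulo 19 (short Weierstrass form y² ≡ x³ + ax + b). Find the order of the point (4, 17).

2P: tangent at (4, 17): λ = (3·4² + 5)/(2·17) ≡ 15/15. 15⁻¹ ≡ 14 (mod 19), so λ ≡ 15·14 ≡ 1.
  x = λ² - 4 - 4 = 1 - 8 ≡ 12; y = λ·(4 - 12) - 17 ≡ 13. → (12, 13)
3P: (12, 13) + (4, 17). λ = (17 - 13)/(4 - 12) ≡ 4/11 mod 19. 11⁻¹ ≡ 7 (mod 19) since 11·7 = 77 ≡ 1, so λ ≡ 9.
  x = λ² - 12 - 4 = 81 - 16 ≡ 8; y = λ·(12 - 8) - 13 ≡ 4. → (8, 4)
4P: (8, 4) + (4, 17). λ = (17 - 4)/(4 - 8) ≡ 13/15 mod 19. 15⁻¹ ≡ 14 (mod 19) since 15·14 = 210 ≡ 1, so λ ≡ 11.
  x = λ² - 8 - 4 = 121 - 12 ≡ 14; y = λ·(8 - 14) - 4 ≡ 6. → (14, 6)
5P: (14, 6) + (4, 17). λ = (17 - 6)/(4 - 14) ≡ 11/9 mod 19. 9⁻¹ ≡ 17 (mod 19), so λ ≡ 16.
  x = λ² - 14 - 4 = 256 - 18 ≡ 10; y = λ·(14 - 10) - 6 ≡ 1. → (10, 1)
6P: (10, 1) + (4, 17). λ = (17 - 1)/(4 - 10) ≡ 16/13 mod 19. 13⁻¹ ≡ 3 (mod 19), so λ ≡ 10.
  x = λ² - 10 - 4 = 100 - 14 ≡ 10; y = λ·(10 - 10) - 1 ≡ 18. → (10, 18)
7P: (10, 18) + (4, 17). λ = (17 - 18)/(4 - 10) ≡ 18/13 mod 19. 13⁻¹ ≡ 3 (mod 19), so λ ≡ 16.
  x = λ² - 10 - 4 = 256 - 14 ≡ 14; y = λ·(10 - 14) - 18 ≡ 13. → (14, 13)
8P: (14, 13) + (4, 17). λ = (17 - 13)/(4 - 14) ≡ 4/9 mod 19. 9⁻¹ ≡ 17 (mod 19), so λ ≡ 11.
  x = λ² - 14 - 4 = 121 - 18 ≡ 8; y = λ·(14 - 8) - 13 ≡ 15. → (8, 15)
9P: (8, 15) + (4, 17). λ = (17 - 15)/(4 - 8) ≡ 2/15 mod 19. 15⁻¹ ≡ 14 (mod 19), so λ ≡ 9.
  x = λ² - 8 - 4 = 81 - 12 ≡ 12; y = λ·(8 - 12) - 15 ≡ 6. → (12, 6)
10P: (12, 6) + (4, 17). λ = (17 - 6)/(4 - 12) ≡ 11/11 mod 19. 11⁻¹ ≡ 7 (mod 19) since 11·7 = 77 ≡ 1, so λ ≡ 1.
  x = λ² - 12 - 4 = 1 - 16 ≡ 4; y = λ·(12 - 4) - 6 ≡ 2. → (4, 2)
11P: (4, 2) + (4, 17): same x and y₁ ≡ -y₂, so the sum is ∞.
11P = ∞, so the order is 11.

11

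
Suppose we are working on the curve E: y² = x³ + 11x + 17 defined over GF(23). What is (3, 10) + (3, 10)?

(19, 1)

tangent at (3, 10): λ = (3·3² + 11)/(2·10) ≡ 15/20. 20⁻¹ ≡ 15 (mod 23) since 20·15 = 300 ≡ 1, so λ ≡ 15·15 ≡ 18.
  x = λ² - 3 - 3 = 324 - 6 ≡ 19; y = λ·(3 - 19) - 10 ≡ 1. → (19, 1)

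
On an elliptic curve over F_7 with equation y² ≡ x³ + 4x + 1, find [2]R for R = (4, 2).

tangent at (4, 2): λ = (3·4² + 4)/(2·2) ≡ 3/4. 4⁻¹ ≡ 2 (mod 7), so λ ≡ 3·2 ≡ 6.
  x = λ² - 4 - 4 = 36 - 8 ≡ 0; y = λ·(4 - 0) - 2 ≡ 1. → (0, 1)

(0, 1)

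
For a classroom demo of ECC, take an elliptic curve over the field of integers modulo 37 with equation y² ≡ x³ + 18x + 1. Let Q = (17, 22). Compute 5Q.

Double-and-add on 5 = (101)₂. Start with Q = (17, 22) for the leading 1-bit.
double: tangent at (17, 22): λ = (3·17² + 18)/(2·22) ≡ 34/7. 7⁻¹ ≡ 16 (mod 37) since 7·16 = 112 ≡ 1, so λ ≡ 34·16 ≡ 26.
  x = λ² - 17 - 17 = 676 - 34 ≡ 13; y = λ·(17 - 13) - 22 ≡ 8. → (13, 8)
double: tangent at (13, 8): λ = (3·13² + 18)/(2·8) ≡ 7/16. 16⁻¹ ≡ 7 (mod 37), so λ ≡ 7·7 ≡ 12.
  x = λ² - 13 - 13 = 144 - 26 ≡ 7; y = λ·(13 - 7) - 8 ≡ 27. → (7, 27)
add Q: (7, 27) + (17, 22). λ = (22 - 27)/(17 - 7) ≡ 32/10 mod 37. 10⁻¹ ≡ 26 (mod 37), so λ ≡ 18.
  x = λ² - 7 - 17 = 324 - 24 ≡ 4; y = λ·(7 - 4) - 27 ≡ 27. → (4, 27)

(4, 27)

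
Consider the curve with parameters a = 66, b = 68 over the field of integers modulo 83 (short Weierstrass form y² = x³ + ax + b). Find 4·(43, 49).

(43, 34)

Write P = (43, 49).
Repeated addition: build up to 4P.
2P: tangent at (43, 49): λ = (3·43² + 66)/(2·49) ≡ 52/15. 15⁻¹ ≡ 72 (mod 83) since 15·72 = 1080 ≡ 1, so λ ≡ 52·72 ≡ 9.
  x = λ² - 43 - 43 = 81 - 86 ≡ 78; y = λ·(43 - 78) - 49 ≡ 51. → (78, 51)
3P: (78, 51) + (43, 49). λ = (49 - 51)/(43 - 78) ≡ 81/48 mod 83. 48⁻¹ ≡ 64 (mod 83), so λ ≡ 38.
  x = λ² - 78 - 43 = 1444 - 121 ≡ 78; y = λ·(78 - 78) - 51 ≡ 32. → (78, 32)
4P: (78, 32) + (43, 49). λ = (49 - 32)/(43 - 78) ≡ 17/48 mod 83. 48⁻¹ ≡ 64 (mod 83) since 48·64 = 3072 ≡ 1, so λ ≡ 9.
  x = λ² - 78 - 43 = 81 - 121 ≡ 43; y = λ·(78 - 43) - 32 ≡ 34. → (43, 34)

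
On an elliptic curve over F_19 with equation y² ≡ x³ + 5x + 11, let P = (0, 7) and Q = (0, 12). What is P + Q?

O

The two points share x = 0 and their y-coordinates satisfy 7 + 12 ≡ 0 (mod 19), so they are inverses. Their sum is ∞.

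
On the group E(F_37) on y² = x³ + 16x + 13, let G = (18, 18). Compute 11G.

(1, 17)

Double-and-add on 11 = (1011)₂. Start with G = (18, 18) for the leading 1-bit.
double: tangent at (18, 18): λ = (3·18² + 16)/(2·18) ≡ 26/36. 36⁻¹ ≡ 36 (mod 37), so λ ≡ 26·36 ≡ 11.
  x = λ² - 18 - 18 = 121 - 36 ≡ 11; y = λ·(18 - 11) - 18 ≡ 22. → (11, 22)
double: tangent at (11, 22): λ = (3·11² + 16)/(2·22) ≡ 9/7. 7⁻¹ ≡ 16 (mod 37) since 7·16 = 112 ≡ 1, so λ ≡ 9·16 ≡ 33.
  x = λ² - 11 - 11 = 1089 - 22 ≡ 31; y = λ·(11 - 31) - 22 ≡ 21. → (31, 21)
add G: (31, 21) + (18, 18). λ = (18 - 21)/(18 - 31) ≡ 34/24 mod 37. 24⁻¹ ≡ 17 (mod 37), so λ ≡ 23.
  x = λ² - 31 - 18 = 529 - 49 ≡ 36; y = λ·(31 - 36) - 21 ≡ 12. → (36, 12)
double: tangent at (36, 12): λ = (3·36² + 16)/(2·12) ≡ 19/24. 24⁻¹ ≡ 17 (mod 37) since 24·17 = 408 ≡ 1, so λ ≡ 19·17 ≡ 27.
  x = λ² - 36 - 36 = 729 - 72 ≡ 28; y = λ·(36 - 28) - 12 ≡ 19. → (28, 19)
add G: (28, 19) + (18, 18). λ = (18 - 19)/(18 - 28) ≡ 36/27 mod 37. 27⁻¹ ≡ 11 (mod 37) since 27·11 = 297 ≡ 1, so λ ≡ 26.
  x = λ² - 28 - 18 = 676 - 46 ≡ 1; y = λ·(28 - 1) - 19 ≡ 17. → (1, 17)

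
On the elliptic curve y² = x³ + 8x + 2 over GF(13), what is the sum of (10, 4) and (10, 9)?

O

The two points share x = 10 and their y-coordinates satisfy 4 + 9 ≡ 0 (mod 13), so they are inverses. Their sum is O.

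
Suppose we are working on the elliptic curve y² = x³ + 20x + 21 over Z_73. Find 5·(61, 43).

Write Q = (61, 43).
Repeated addition: build up to 5Q.
2Q: tangent at (61, 43): λ = (3·61² + 20)/(2·43) ≡ 14/13. 13⁻¹ ≡ 45 (mod 73), so λ ≡ 14·45 ≡ 46.
  x = λ² - 61 - 61 = 2116 - 122 ≡ 23; y = λ·(61 - 23) - 43 ≡ 26. → (23, 26)
3Q: (23, 26) + (61, 43). λ = (43 - 26)/(61 - 23) ≡ 17/38 mod 73. 38⁻¹ ≡ 25 (mod 73), so λ ≡ 60.
  x = λ² - 23 - 61 = 3600 - 84 ≡ 12; y = λ·(23 - 12) - 26 ≡ 50. → (12, 50)
4Q: (12, 50) + (61, 43). λ = (43 - 50)/(61 - 12) ≡ 66/49 mod 73. 49⁻¹ ≡ 3 (mod 73) since 49·3 = 147 ≡ 1, so λ ≡ 52.
  x = λ² - 12 - 61 = 2704 - 73 ≡ 3; y = λ·(12 - 3) - 50 ≡ 53. → (3, 53)
5Q: (3, 53) + (61, 43). λ = (43 - 53)/(61 - 3) ≡ 63/58 mod 73. 58⁻¹ ≡ 34 (mod 73) since 58·34 = 1972 ≡ 1, so λ ≡ 25.
  x = λ² - 3 - 61 = 625 - 64 ≡ 50; y = λ·(3 - 50) - 53 ≡ 13. → (50, 13)

(50, 13)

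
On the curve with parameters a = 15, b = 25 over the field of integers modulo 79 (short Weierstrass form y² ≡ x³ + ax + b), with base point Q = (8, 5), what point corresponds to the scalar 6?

Repeated addition: build up to 6Q.
2Q: tangent at (8, 5): λ = (3·8² + 15)/(2·5) ≡ 49/10. 10⁻¹ ≡ 8 (mod 79), so λ ≡ 49·8 ≡ 76.
  x = λ² - 8 - 8 = 5776 - 16 ≡ 72; y = λ·(8 - 72) - 5 ≡ 29. → (72, 29)
3Q: (72, 29) + (8, 5). λ = (5 - 29)/(8 - 72) ≡ 55/15 mod 79. 15⁻¹ ≡ 58 (mod 79), so λ ≡ 30.
  x = λ² - 72 - 8 = 900 - 80 ≡ 30; y = λ·(72 - 30) - 29 ≡ 46. → (30, 46)
4Q: (30, 46) + (8, 5). λ = (5 - 46)/(8 - 30) ≡ 38/57 mod 79. 57⁻¹ ≡ 61 (mod 79), so λ ≡ 27.
  x = λ² - 30 - 8 = 729 - 38 ≡ 59; y = λ·(30 - 59) - 46 ≡ 40. → (59, 40)
5Q: (59, 40) + (8, 5). λ = (5 - 40)/(8 - 59) ≡ 44/28 mod 79. 28⁻¹ ≡ 48 (mod 79), so λ ≡ 58.
  x = λ² - 59 - 8 = 3364 - 67 ≡ 58; y = λ·(59 - 58) - 40 ≡ 18. → (58, 18)
6Q: (58, 18) + (8, 5). λ = (5 - 18)/(8 - 58) ≡ 66/29 mod 79. 29⁻¹ ≡ 30 (mod 79), so λ ≡ 5.
  x = λ² - 58 - 8 = 25 - 66 ≡ 38; y = λ·(58 - 38) - 18 ≡ 3. → (38, 3)

(38, 3)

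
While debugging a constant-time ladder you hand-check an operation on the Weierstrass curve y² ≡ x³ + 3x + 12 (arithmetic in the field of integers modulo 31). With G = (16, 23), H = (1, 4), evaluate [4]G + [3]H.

O

First 4G:
Repeated addition: build up to 4G.
2G: tangent at (16, 23): λ = (3·16² + 3)/(2·23) ≡ 27/15. 15⁻¹ ≡ 29 (mod 31), so λ ≡ 27·29 ≡ 8.
  x = λ² - 16 - 16 = 64 - 32 ≡ 1; y = λ·(16 - 1) - 23 ≡ 4. → (1, 4)
3G: (1, 4) + (16, 23). λ = (23 - 4)/(16 - 1) ≡ 19/15 mod 31. 15⁻¹ ≡ 29 (mod 31) since 15·29 = 435 ≡ 1, so λ ≡ 24.
  x = λ² - 1 - 16 = 576 - 17 ≡ 1; y = λ·(1 - 1) - 4 ≡ 27. → (1, 27)
4G: (1, 27) + (16, 23). λ = (23 - 27)/(16 - 1) ≡ 27/15 mod 31. 15⁻¹ ≡ 29 (mod 31) since 15·29 = 435 ≡ 1, so λ ≡ 8.
  x = λ² - 1 - 16 = 64 - 17 ≡ 16; y = λ·(1 - 16) - 27 ≡ 8. → (16, 8)
4G = (16, 8).
Next 3H:
Repeated addition: build up to 3H.
2H: tangent at (1, 4): λ = (3·1² + 3)/(2·4) ≡ 6/8. 8⁻¹ ≡ 4 (mod 31), so λ ≡ 6·4 ≡ 24.
  x = λ² - 1 - 1 = 576 - 2 ≡ 16; y = λ·(1 - 16) - 4 ≡ 8. → (16, 8)
3H: (16, 8) + (1, 4). λ = (4 - 8)/(1 - 16) ≡ 27/16 mod 31. 16⁻¹ ≡ 2 (mod 31) since 16·2 = 32 ≡ 1, so λ ≡ 23.
  x = λ² - 16 - 1 = 529 - 17 ≡ 16; y = λ·(16 - 16) - 8 ≡ 23. → (16, 23)
3H = (16, 23).
Finally 4G + 3H:
(16, 8) + (16, 23): same x and y₁ ≡ -y₂, so the sum is ∞.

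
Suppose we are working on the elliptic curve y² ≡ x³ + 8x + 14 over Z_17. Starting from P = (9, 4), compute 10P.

Repeated addition: build up to 10P.
2P: tangent at (9, 4): λ = (3·9² + 8)/(2·4) ≡ 13/8. 8⁻¹ ≡ 15 (mod 17), so λ ≡ 13·15 ≡ 8.
  x = λ² - 9 - 9 = 64 - 18 ≡ 12; y = λ·(9 - 12) - 4 ≡ 6. → (12, 6)
3P: (12, 6) + (9, 4). λ = (4 - 6)/(9 - 12) ≡ 15/14 mod 17. 14⁻¹ ≡ 11 (mod 17), so λ ≡ 12.
  x = λ² - 12 - 9 = 144 - 21 ≡ 4; y = λ·(12 - 4) - 6 ≡ 5. → (4, 5)
4P: (4, 5) + (9, 4). λ = (4 - 5)/(9 - 4) ≡ 16/5 mod 17. 5⁻¹ ≡ 7 (mod 17) since 5·7 = 35 ≡ 1, so λ ≡ 10.
  x = λ² - 4 - 9 = 100 - 13 ≡ 2; y = λ·(4 - 2) - 5 ≡ 15. → (2, 15)
5P: (2, 15) + (9, 4). λ = (4 - 15)/(9 - 2) ≡ 6/7 mod 17. 7⁻¹ ≡ 5 (mod 17) since 7·5 = 35 ≡ 1, so λ ≡ 13.
  x = λ² - 2 - 9 = 169 - 11 ≡ 5; y = λ·(2 - 5) - 15 ≡ 14. → (5, 14)
6P: (5, 14) + (9, 4). λ = (4 - 14)/(9 - 5) ≡ 7/4 mod 17. 4⁻¹ ≡ 13 (mod 17), so λ ≡ 6.
  x = λ² - 5 - 9 = 36 - 14 ≡ 5; y = λ·(5 - 5) - 14 ≡ 3. → (5, 3)
7P: (5, 3) + (9, 4). λ = (4 - 3)/(9 - 5) ≡ 1/4 mod 17. 4⁻¹ ≡ 13 (mod 17) since 4·13 = 52 ≡ 1, so λ ≡ 13.
  x = λ² - 5 - 9 = 169 - 14 ≡ 2; y = λ·(5 - 2) - 3 ≡ 2. → (2, 2)
8P: (2, 2) + (9, 4). λ = (4 - 2)/(9 - 2) ≡ 2/7 mod 17. 7⁻¹ ≡ 5 (mod 17), so λ ≡ 10.
  x = λ² - 2 - 9 = 100 - 11 ≡ 4; y = λ·(2 - 4) - 2 ≡ 12. → (4, 12)
9P: (4, 12) + (9, 4). λ = (4 - 12)/(9 - 4) ≡ 9/5 mod 17. 5⁻¹ ≡ 7 (mod 17) since 5·7 = 35 ≡ 1, so λ ≡ 12.
  x = λ² - 4 - 9 = 144 - 13 ≡ 12; y = λ·(4 - 12) - 12 ≡ 11. → (12, 11)
10P: (12, 11) + (9, 4). λ = (4 - 11)/(9 - 12) ≡ 10/14 mod 17. 14⁻¹ ≡ 11 (mod 17), so λ ≡ 8.
  x = λ² - 12 - 9 = 64 - 21 ≡ 9; y = λ·(12 - 9) - 11 ≡ 13. → (9, 13)

(9, 13)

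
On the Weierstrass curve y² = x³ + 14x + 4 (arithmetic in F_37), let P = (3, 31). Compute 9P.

Repeated addition: build up to 9P.
2P: tangent at (3, 31): λ = (3·3² + 14)/(2·31) ≡ 4/25. 25⁻¹ ≡ 3 (mod 37), so λ ≡ 4·3 ≡ 12.
  x = λ² - 3 - 3 = 144 - 6 ≡ 27; y = λ·(3 - 27) - 31 ≡ 14. → (27, 14)
3P: (27, 14) + (3, 31). λ = (31 - 14)/(3 - 27) ≡ 17/13 mod 37. 13⁻¹ ≡ 20 (mod 37), so λ ≡ 7.
  x = λ² - 27 - 3 = 49 - 30 ≡ 19; y = λ·(27 - 19) - 14 ≡ 5. → (19, 5)
4P: (19, 5) + (3, 31). λ = (31 - 5)/(3 - 19) ≡ 26/21 mod 37. 21⁻¹ ≡ 30 (mod 37), so λ ≡ 3.
  x = λ² - 19 - 3 = 9 - 22 ≡ 24; y = λ·(19 - 24) - 5 ≡ 17. → (24, 17)
5P: (24, 17) + (3, 31). λ = (31 - 17)/(3 - 24) ≡ 14/16 mod 37. 16⁻¹ ≡ 7 (mod 37), so λ ≡ 24.
  x = λ² - 24 - 3 = 576 - 27 ≡ 31; y = λ·(24 - 31) - 17 ≡ 0. → (31, 0)
6P: (31, 0) + (3, 31). λ = (31 - 0)/(3 - 31) ≡ 31/9 mod 37. 9⁻¹ ≡ 33 (mod 37) since 9·33 = 297 ≡ 1, so λ ≡ 24.
  x = λ² - 31 - 3 = 576 - 34 ≡ 24; y = λ·(31 - 24) - 0 ≡ 20. → (24, 20)
7P: (24, 20) + (3, 31). λ = (31 - 20)/(3 - 24) ≡ 11/16 mod 37. 16⁻¹ ≡ 7 (mod 37) since 16·7 = 112 ≡ 1, so λ ≡ 3.
  x = λ² - 24 - 3 = 9 - 27 ≡ 19; y = λ·(24 - 19) - 20 ≡ 32. → (19, 32)
8P: (19, 32) + (3, 31). λ = (31 - 32)/(3 - 19) ≡ 36/21 mod 37. 21⁻¹ ≡ 30 (mod 37), so λ ≡ 7.
  x = λ² - 19 - 3 = 49 - 22 ≡ 27; y = λ·(19 - 27) - 32 ≡ 23. → (27, 23)
9P: (27, 23) + (3, 31). λ = (31 - 23)/(3 - 27) ≡ 8/13 mod 37. 13⁻¹ ≡ 20 (mod 37) since 13·20 = 260 ≡ 1, so λ ≡ 12.
  x = λ² - 27 - 3 = 144 - 30 ≡ 3; y = λ·(27 - 3) - 23 ≡ 6. → (3, 6)

(3, 6)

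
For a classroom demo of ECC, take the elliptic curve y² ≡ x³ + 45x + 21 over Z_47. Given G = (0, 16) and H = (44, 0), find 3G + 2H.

First 3G:
Repeated addition: build up to 3G.
2G: tangent at (0, 16): λ = (3·0² + 45)/(2·16) ≡ 45/32. 32⁻¹ ≡ 25 (mod 47), so λ ≡ 45·25 ≡ 44.
  x = λ² - 0 - 0 = 1936 - 0 ≡ 9; y = λ·(0 - 9) - 16 ≡ 11. → (9, 11)
3G: (9, 11) + (0, 16). λ = (16 - 11)/(0 - 9) ≡ 5/38 mod 47. 38⁻¹ ≡ 26 (mod 47), so λ ≡ 36.
  x = λ² - 9 - 0 = 1296 - 9 ≡ 18; y = λ·(9 - 18) - 11 ≡ 41. → (18, 41)
3G = (18, 41).
Next 2H:
Repeated addition: build up to 2H.
2H: (44, 0) + (44, 0): same x and y₁ ≡ -y₂, so the sum is O.
2H = O.
Finally 3G + 2H:
(18, 41) + O = (18, 41) (identity).

(18, 41)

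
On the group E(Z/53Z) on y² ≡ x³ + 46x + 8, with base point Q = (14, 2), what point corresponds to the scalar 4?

Double-and-add on 4 = (100)₂. Start with Q = (14, 2) for the leading 1-bit.
double: tangent at (14, 2): λ = (3·14² + 46)/(2·2) ≡ 51/4. 4⁻¹ ≡ 40 (mod 53), so λ ≡ 51·40 ≡ 26.
  x = λ² - 14 - 14 = 676 - 28 ≡ 12; y = λ·(14 - 12) - 2 ≡ 50. → (12, 50)
double: tangent at (12, 50): λ = (3·12² + 46)/(2·50) ≡ 1/47. 47⁻¹ ≡ 44 (mod 53) since 47·44 = 2068 ≡ 1, so λ ≡ 1·44 ≡ 44.
  x = λ² - 12 - 12 = 1936 - 24 ≡ 4; y = λ·(12 - 4) - 50 ≡ 37. → (4, 37)

(4, 37)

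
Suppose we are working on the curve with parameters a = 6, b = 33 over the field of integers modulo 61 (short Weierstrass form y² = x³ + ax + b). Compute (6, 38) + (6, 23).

O

The two points share x = 6 and their y-coordinates satisfy 38 + 23 ≡ 0 (mod 61), so they are inverses. Their sum is ∞.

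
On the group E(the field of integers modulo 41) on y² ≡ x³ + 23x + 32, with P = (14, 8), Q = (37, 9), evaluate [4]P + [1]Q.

First 4P:
Double-and-add on 4 = (100)₂. Start with P = (14, 8) for the leading 1-bit.
double: tangent at (14, 8): λ = (3·14² + 23)/(2·8) ≡ 37/16. 16⁻¹ ≡ 18 (mod 41), so λ ≡ 37·18 ≡ 10.
  x = λ² - 14 - 14 = 100 - 28 ≡ 31; y = λ·(14 - 31) - 8 ≡ 27. → (31, 27)
double: tangent at (31, 27): λ = (3·31² + 23)/(2·27) ≡ 36/13. 13⁻¹ ≡ 19 (mod 41) since 13·19 = 247 ≡ 1, so λ ≡ 36·19 ≡ 28.
  x = λ² - 31 - 31 = 784 - 62 ≡ 25; y = λ·(31 - 25) - 27 ≡ 18. → (25, 18)
4P = (25, 18).
Finally 4P + Q:
(25, 18) + (37, 9). λ = (9 - 18)/(37 - 25) ≡ 32/12 mod 41. 12⁻¹ ≡ 24 (mod 41), so λ ≡ 30.
  x = λ² - 25 - 37 = 900 - 62 ≡ 18; y = λ·(25 - 18) - 18 ≡ 28. → (18, 28)

(18, 28)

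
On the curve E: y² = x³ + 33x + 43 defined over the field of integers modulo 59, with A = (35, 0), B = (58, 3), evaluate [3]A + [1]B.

First 3A:
Repeated addition: build up to 3A.
2A: (35, 0) + (35, 0): same x and y₁ ≡ -y₂, so the sum is O.
3A: O + (35, 0) = (35, 0) (identity).
3A = (35, 0).
Finally 3A + B:
(35, 0) + (58, 3). λ = (3 - 0)/(58 - 35) ≡ 3/23 mod 59. 23⁻¹ ≡ 18 (mod 59) since 23·18 = 414 ≡ 1, so λ ≡ 54.
  x = λ² - 35 - 58 = 2916 - 93 ≡ 50; y = λ·(35 - 50) - 0 ≡ 16. → (50, 16)

(50, 16)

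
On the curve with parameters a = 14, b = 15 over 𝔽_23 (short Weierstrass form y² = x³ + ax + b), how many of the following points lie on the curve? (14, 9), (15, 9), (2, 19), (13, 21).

(14, 9): 9² ≡ 12, rhs ≡ 11 → off.
(15, 9): 9² ≡ 12, rhs ≡ 12 → on.
(2, 19): 19² ≡ 16, rhs ≡ 5 → off.
(13, 21): 21² ≡ 4, rhs ≡ 2 → off.

1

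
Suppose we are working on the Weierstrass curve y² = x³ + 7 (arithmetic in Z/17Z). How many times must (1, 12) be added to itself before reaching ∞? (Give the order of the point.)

9

2P: tangent at (1, 12): λ = (3·1² + 0)/(2·12) ≡ 3/7. 7⁻¹ ≡ 5 (mod 17) since 7·5 = 35 ≡ 1, so λ ≡ 3·5 ≡ 15.
  x = λ² - 1 - 1 = 225 - 2 ≡ 2; y = λ·(1 - 2) - 12 ≡ 7. → (2, 7)
3P: (2, 7) + (1, 12). λ = (12 - 7)/(1 - 2) ≡ 5/16 mod 17. 16⁻¹ ≡ 16 (mod 17) since 16·16 = 256 ≡ 1, so λ ≡ 12.
  x = λ² - 2 - 1 = 144 - 3 ≡ 5; y = λ·(2 - 5) - 7 ≡ 8. → (5, 8)
4P: (5, 8) + (1, 12). λ = (12 - 8)/(1 - 5) ≡ 4/13 mod 17. 13⁻¹ ≡ 4 (mod 17), so λ ≡ 16.
  x = λ² - 5 - 1 = 256 - 6 ≡ 12; y = λ·(5 - 12) - 8 ≡ 16. → (12, 16)
5P: (12, 16) + (1, 12). λ = (12 - 16)/(1 - 12) ≡ 13/6 mod 17. 6⁻¹ ≡ 3 (mod 17), so λ ≡ 5.
  x = λ² - 12 - 1 = 25 - 13 ≡ 12; y = λ·(12 - 12) - 16 ≡ 1. → (12, 1)
6P: (12, 1) + (1, 12). λ = (12 - 1)/(1 - 12) ≡ 11/6 mod 17. 6⁻¹ ≡ 3 (mod 17) since 6·3 = 18 ≡ 1, so λ ≡ 16.
  x = λ² - 12 - 1 = 256 - 13 ≡ 5; y = λ·(12 - 5) - 1 ≡ 9. → (5, 9)
7P: (5, 9) + (1, 12). λ = (12 - 9)/(1 - 5) ≡ 3/13 mod 17. 13⁻¹ ≡ 4 (mod 17), so λ ≡ 12.
  x = λ² - 5 - 1 = 144 - 6 ≡ 2; y = λ·(5 - 2) - 9 ≡ 10. → (2, 10)
8P: (2, 10) + (1, 12). λ = (12 - 10)/(1 - 2) ≡ 2/16 mod 17. 16⁻¹ ≡ 16 (mod 17) since 16·16 = 256 ≡ 1, so λ ≡ 15.
  x = λ² - 2 - 1 = 225 - 3 ≡ 1; y = λ·(2 - 1) - 10 ≡ 5. → (1, 5)
9P: (1, 5) + (1, 12): same x and y₁ ≡ -y₂, so the sum is ∞.
9P = ∞, so the order is 9.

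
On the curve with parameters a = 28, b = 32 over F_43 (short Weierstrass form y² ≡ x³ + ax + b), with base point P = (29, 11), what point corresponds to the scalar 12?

(3, 33)

Double-and-add on 12 = (1100)₂. Start with P = (29, 11) for the leading 1-bit.
double: tangent at (29, 11): λ = (3·29² + 28)/(2·11) ≡ 14/22. 22⁻¹ ≡ 2 (mod 43), so λ ≡ 14·2 ≡ 28.
  x = λ² - 29 - 29 = 784 - 58 ≡ 38; y = λ·(29 - 38) - 11 ≡ 38. → (38, 38)
add P: (38, 38) + (29, 11). λ = (11 - 38)/(29 - 38) ≡ 16/34 mod 43. 34⁻¹ ≡ 19 (mod 43), so λ ≡ 3.
  x = λ² - 38 - 29 = 9 - 67 ≡ 28; y = λ·(38 - 28) - 38 ≡ 35. → (28, 35)
double: tangent at (28, 35): λ = (3·28² + 28)/(2·35) ≡ 15/27. 27⁻¹ ≡ 8 (mod 43), so λ ≡ 15·8 ≡ 34.
  x = λ² - 28 - 28 = 1156 - 56 ≡ 25; y = λ·(28 - 25) - 35 ≡ 24. → (25, 24)
double: tangent at (25, 24): λ = (3·25² + 28)/(2·24) ≡ 11/5. 5⁻¹ ≡ 26 (mod 43), so λ ≡ 11·26 ≡ 28.
  x = λ² - 25 - 25 = 784 - 50 ≡ 3; y = λ·(25 - 3) - 24 ≡ 33. → (3, 33)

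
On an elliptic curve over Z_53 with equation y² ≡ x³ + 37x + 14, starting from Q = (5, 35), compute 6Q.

Double-and-add on 6 = (110)₂. Start with Q = (5, 35) for the leading 1-bit.
double: tangent at (5, 35): λ = (3·5² + 37)/(2·35) ≡ 6/17. 17⁻¹ ≡ 25 (mod 53) since 17·25 = 425 ≡ 1, so λ ≡ 6·25 ≡ 44.
  x = λ² - 5 - 5 = 1936 - 10 ≡ 18; y = λ·(5 - 18) - 35 ≡ 29. → (18, 29)
add Q: (18, 29) + (5, 35). λ = (35 - 29)/(5 - 18) ≡ 6/40 mod 53. 40⁻¹ ≡ 4 (mod 53), so λ ≡ 24.
  x = λ² - 18 - 5 = 576 - 23 ≡ 23; y = λ·(18 - 23) - 29 ≡ 10. → (23, 10)
double: tangent at (23, 10): λ = (3·23² + 37)/(2·10) ≡ 34/20. 20⁻¹ ≡ 8 (mod 53) since 20·8 = 160 ≡ 1, so λ ≡ 34·8 ≡ 7.
  x = λ² - 23 - 23 = 49 - 46 ≡ 3; y = λ·(23 - 3) - 10 ≡ 24. → (3, 24)

(3, 24)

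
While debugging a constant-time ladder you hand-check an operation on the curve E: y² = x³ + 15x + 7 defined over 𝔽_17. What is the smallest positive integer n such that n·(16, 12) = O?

2P: tangent at (16, 12): λ = (3·16² + 15)/(2·12) ≡ 1/7. 7⁻¹ ≡ 5 (mod 17) since 7·5 = 35 ≡ 1, so λ ≡ 1·5 ≡ 5.
  x = λ² - 16 - 16 = 25 - 32 ≡ 10; y = λ·(16 - 10) - 12 ≡ 1. → (10, 1)
3P: (10, 1) + (16, 12). λ = (12 - 1)/(16 - 10) ≡ 11/6 mod 17. 6⁻¹ ≡ 3 (mod 17) since 6·3 = 18 ≡ 1, so λ ≡ 16.
  x = λ² - 10 - 16 = 256 - 26 ≡ 9; y = λ·(10 - 9) - 1 ≡ 15. → (9, 15)
4P: (9, 15) + (16, 12). λ = (12 - 15)/(16 - 9) ≡ 14/7 mod 17. 7⁻¹ ≡ 5 (mod 17), so λ ≡ 2.
  x = λ² - 9 - 16 = 4 - 25 ≡ 13; y = λ·(9 - 13) - 15 ≡ 11. → (13, 11)
5P: (13, 11) + (16, 12). λ = (12 - 11)/(16 - 13) ≡ 1/3 mod 17. 3⁻¹ ≡ 6 (mod 17), so λ ≡ 6.
  x = λ² - 13 - 16 = 36 - 29 ≡ 7; y = λ·(13 - 7) - 11 ≡ 8. → (7, 8)
6P: (7, 8) + (16, 12). λ = (12 - 8)/(16 - 7) ≡ 4/9 mod 17. 9⁻¹ ≡ 2 (mod 17) since 9·2 = 18 ≡ 1, so λ ≡ 8.
  x = λ² - 7 - 16 = 64 - 23 ≡ 7; y = λ·(7 - 7) - 8 ≡ 9. → (7, 9)
7P: (7, 9) + (16, 12). λ = (12 - 9)/(16 - 7) ≡ 3/9 mod 17. 9⁻¹ ≡ 2 (mod 17), so λ ≡ 6.
  x = λ² - 7 - 16 = 36 - 23 ≡ 13; y = λ·(7 - 13) - 9 ≡ 6. → (13, 6)
8P: (13, 6) + (16, 12). λ = (12 - 6)/(16 - 13) ≡ 6/3 mod 17. 3⁻¹ ≡ 6 (mod 17), so λ ≡ 2.
  x = λ² - 13 - 16 = 4 - 29 ≡ 9; y = λ·(13 - 9) - 6 ≡ 2. → (9, 2)
9P: (9, 2) + (16, 12). λ = (12 - 2)/(16 - 9) ≡ 10/7 mod 17. 7⁻¹ ≡ 5 (mod 17) since 7·5 = 35 ≡ 1, so λ ≡ 16.
  x = λ² - 9 - 16 = 256 - 25 ≡ 10; y = λ·(9 - 10) - 2 ≡ 16. → (10, 16)
10P: (10, 16) + (16, 12). λ = (12 - 16)/(16 - 10) ≡ 13/6 mod 17. 6⁻¹ ≡ 3 (mod 17), so λ ≡ 5.
  x = λ² - 10 - 16 = 25 - 26 ≡ 16; y = λ·(10 - 16) - 16 ≡ 5. → (16, 5)
11P: (16, 5) + (16, 12): same x and y₁ ≡ -y₂, so the sum is O.
11P = O, so the order is 11.

11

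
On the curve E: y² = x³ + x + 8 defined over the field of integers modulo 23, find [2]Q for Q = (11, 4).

tangent at (11, 4): λ = (3·11² + 1)/(2·4) ≡ 19/8. 8⁻¹ ≡ 3 (mod 23), so λ ≡ 19·3 ≡ 11.
  x = λ² - 11 - 11 = 121 - 22 ≡ 7; y = λ·(11 - 7) - 4 ≡ 17. → (7, 17)

(7, 17)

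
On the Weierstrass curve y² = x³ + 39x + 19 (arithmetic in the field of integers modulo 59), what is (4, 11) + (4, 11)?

(18, 57)

tangent at (4, 11): λ = (3·4² + 39)/(2·11) ≡ 28/22. 22⁻¹ ≡ 51 (mod 59), so λ ≡ 28·51 ≡ 12.
  x = λ² - 4 - 4 = 144 - 8 ≡ 18; y = λ·(4 - 18) - 11 ≡ 57. → (18, 57)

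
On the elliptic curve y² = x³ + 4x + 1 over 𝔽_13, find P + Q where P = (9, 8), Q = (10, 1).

(4, 9)

(9, 8) + (10, 1). λ = (1 - 8)/(10 - 9) ≡ 6/1 mod 13. 1⁻¹ ≡ 1 (mod 13) since 1·1 = 1 ≡ 1, so λ ≡ 6.
  x = λ² - 9 - 10 = 36 - 19 ≡ 4; y = λ·(9 - 4) - 8 ≡ 9. → (4, 9)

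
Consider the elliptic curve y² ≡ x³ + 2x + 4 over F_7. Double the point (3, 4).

tangent at (3, 4): λ = (3·3² + 2)/(2·4) ≡ 1/1. 1⁻¹ ≡ 1 (mod 7), so λ ≡ 1·1 ≡ 1.
  x = λ² - 3 - 3 = 1 - 6 ≡ 2; y = λ·(3 - 2) - 4 ≡ 4. → (2, 4)

(2, 4)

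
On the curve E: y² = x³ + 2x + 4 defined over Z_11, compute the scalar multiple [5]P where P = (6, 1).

(8, 9)

Repeated addition: build up to 5P.
2P: tangent at (6, 1): λ = (3·6² + 2)/(2·1) ≡ 0/2. 2⁻¹ ≡ 6 (mod 11) since 2·6 = 12 ≡ 1, so λ ≡ 0·6 ≡ 0.
  x = λ² - 6 - 6 = 0 - 12 ≡ 10; y = λ·(6 - 10) - 1 ≡ 10. → (10, 10)
3P: (10, 10) + (6, 1). λ = (1 - 10)/(6 - 10) ≡ 2/7 mod 11. 7⁻¹ ≡ 8 (mod 11) since 7·8 = 56 ≡ 1, so λ ≡ 5.
  x = λ² - 10 - 6 = 25 - 16 ≡ 9; y = λ·(10 - 9) - 10 ≡ 6. → (9, 6)
4P: (9, 6) + (6, 1). λ = (1 - 6)/(6 - 9) ≡ 6/8 mod 11. 8⁻¹ ≡ 7 (mod 11), so λ ≡ 9.
  x = λ² - 9 - 6 = 81 - 15 ≡ 0; y = λ·(9 - 0) - 6 ≡ 9. → (0, 9)
5P: (0, 9) + (6, 1). λ = (1 - 9)/(6 - 0) ≡ 3/6 mod 11. 6⁻¹ ≡ 2 (mod 11), so λ ≡ 6.
  x = λ² - 0 - 6 = 36 - 6 ≡ 8; y = λ·(0 - 8) - 9 ≡ 9. → (8, 9)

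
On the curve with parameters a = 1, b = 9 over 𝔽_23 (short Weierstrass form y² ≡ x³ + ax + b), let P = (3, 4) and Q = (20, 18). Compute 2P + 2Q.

First 2P:
Repeated addition: build up to 2P.
2P: tangent at (3, 4): λ = (3·3² + 1)/(2·4) ≡ 5/8. 8⁻¹ ≡ 3 (mod 23) since 8·3 = 24 ≡ 1, so λ ≡ 5·3 ≡ 15.
  x = λ² - 3 - 3 = 225 - 6 ≡ 12; y = λ·(3 - 12) - 4 ≡ 22. → (12, 22)
2P = (12, 22).
Next 2Q:
Repeated addition: build up to 2Q.
2Q: tangent at (20, 18): λ = (3·20² + 1)/(2·18) ≡ 5/13. 13⁻¹ ≡ 16 (mod 23), so λ ≡ 5·16 ≡ 11.
  x = λ² - 20 - 20 = 121 - 40 ≡ 12; y = λ·(20 - 12) - 18 ≡ 1. → (12, 1)
2Q = (12, 1).
Finally 2P + 2Q:
(12, 22) + (12, 1): same x and y₁ ≡ -y₂, so the sum is ∞.

O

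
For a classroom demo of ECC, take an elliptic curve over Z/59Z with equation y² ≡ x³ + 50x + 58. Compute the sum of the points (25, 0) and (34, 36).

(16, 36)

(25, 0) + (34, 36). λ = (36 - 0)/(34 - 25) ≡ 36/9 mod 59. 9⁻¹ ≡ 46 (mod 59) since 9·46 = 414 ≡ 1, so λ ≡ 4.
  x = λ² - 25 - 34 = 16 - 59 ≡ 16; y = λ·(25 - 16) - 0 ≡ 36. → (16, 36)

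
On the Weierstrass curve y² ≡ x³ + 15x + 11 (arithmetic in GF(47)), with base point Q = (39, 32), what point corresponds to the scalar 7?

Double-and-add on 7 = (111)₂. Start with Q = (39, 32) for the leading 1-bit.
double: tangent at (39, 32): λ = (3·39² + 15)/(2·32) ≡ 19/17. 17⁻¹ ≡ 36 (mod 47) since 17·36 = 612 ≡ 1, so λ ≡ 19·36 ≡ 26.
  x = λ² - 39 - 39 = 676 - 78 ≡ 34; y = λ·(39 - 34) - 32 ≡ 4. → (34, 4)
add Q: (34, 4) + (39, 32). λ = (32 - 4)/(39 - 34) ≡ 28/5 mod 47. 5⁻¹ ≡ 19 (mod 47), so λ ≡ 15.
  x = λ² - 34 - 39 = 225 - 73 ≡ 11; y = λ·(34 - 11) - 4 ≡ 12. → (11, 12)
double: tangent at (11, 12): λ = (3·11² + 15)/(2·12) ≡ 2/24. 24⁻¹ ≡ 2 (mod 47), so λ ≡ 2·2 ≡ 4.
  x = λ² - 11 - 11 = 16 - 22 ≡ 41; y = λ·(11 - 41) - 12 ≡ 9. → (41, 9)
add Q: (41, 9) + (39, 32). λ = (32 - 9)/(39 - 41) ≡ 23/45 mod 47. 45⁻¹ ≡ 23 (mod 47) since 45·23 = 1035 ≡ 1, so λ ≡ 12.
  x = λ² - 41 - 39 = 144 - 80 ≡ 17; y = λ·(41 - 17) - 9 ≡ 44. → (17, 44)

(17, 44)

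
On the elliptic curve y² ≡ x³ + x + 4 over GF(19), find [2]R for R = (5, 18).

tangent at (5, 18): λ = (3·5² + 1)/(2·18) ≡ 0/17. 17⁻¹ ≡ 9 (mod 19), so λ ≡ 0·9 ≡ 0.
  x = λ² - 5 - 5 = 0 - 10 ≡ 9; y = λ·(5 - 9) - 18 ≡ 1. → (9, 1)

(9, 1)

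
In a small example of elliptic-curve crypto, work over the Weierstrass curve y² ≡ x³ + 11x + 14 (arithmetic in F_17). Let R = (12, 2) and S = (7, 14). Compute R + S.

(12, 2) + (7, 14). λ = (14 - 2)/(7 - 12) ≡ 12/12 mod 17. 12⁻¹ ≡ 10 (mod 17) since 12·10 = 120 ≡ 1, so λ ≡ 1.
  x = λ² - 12 - 7 = 1 - 19 ≡ 16; y = λ·(12 - 16) - 2 ≡ 11. → (16, 11)

(16, 11)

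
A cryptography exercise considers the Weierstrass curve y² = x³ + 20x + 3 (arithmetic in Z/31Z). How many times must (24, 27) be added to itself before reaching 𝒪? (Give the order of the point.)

3

2P: tangent at (24, 27): λ = (3·24² + 20)/(2·27) ≡ 12/23. 23⁻¹ ≡ 27 (mod 31) since 23·27 = 621 ≡ 1, so λ ≡ 12·27 ≡ 14.
  x = λ² - 24 - 24 = 196 - 48 ≡ 24; y = λ·(24 - 24) - 27 ≡ 4. → (24, 4)
3P: (24, 4) + (24, 27): same x and y₁ ≡ -y₂, so the sum is 𝒪.
3P = 𝒪, so the order is 3.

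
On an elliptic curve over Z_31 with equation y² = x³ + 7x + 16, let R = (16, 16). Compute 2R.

(30, 15)

tangent at (16, 16): λ = (3·16² + 7)/(2·16) ≡ 0/1. 1⁻¹ ≡ 1 (mod 31), so λ ≡ 0·1 ≡ 0.
  x = λ² - 16 - 16 = 0 - 32 ≡ 30; y = λ·(16 - 30) - 16 ≡ 15. → (30, 15)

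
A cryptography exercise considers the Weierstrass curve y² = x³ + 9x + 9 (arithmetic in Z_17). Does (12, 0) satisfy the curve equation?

y² = 0² ≡ 0; x³ + 9x + 9 = 1845 ≡ 9 (mod 17). 0 ≠ 9.

no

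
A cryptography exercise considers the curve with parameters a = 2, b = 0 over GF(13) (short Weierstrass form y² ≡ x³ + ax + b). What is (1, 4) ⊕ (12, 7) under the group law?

(1, 4) + (12, 7). λ = (7 - 4)/(12 - 1) ≡ 3/11 mod 13. 11⁻¹ ≡ 6 (mod 13), so λ ≡ 5.
  x = λ² - 1 - 12 = 25 - 13 ≡ 12; y = λ·(1 - 12) - 4 ≡ 6. → (12, 6)

(12, 6)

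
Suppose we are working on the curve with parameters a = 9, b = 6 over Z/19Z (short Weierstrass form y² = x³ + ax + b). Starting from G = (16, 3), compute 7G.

(0, 5)

Repeated addition: build up to 7G.
2G: tangent at (16, 3): λ = (3·16² + 9)/(2·3) ≡ 17/6. 6⁻¹ ≡ 16 (mod 19) since 6·16 = 96 ≡ 1, so λ ≡ 17·16 ≡ 6.
  x = λ² - 16 - 16 = 36 - 32 ≡ 4; y = λ·(16 - 4) - 3 ≡ 12. → (4, 12)
3G: (4, 12) + (16, 3). λ = (3 - 12)/(16 - 4) ≡ 10/12 mod 19. 12⁻¹ ≡ 8 (mod 19) since 12·8 = 96 ≡ 1, so λ ≡ 4.
  x = λ² - 4 - 16 = 16 - 20 ≡ 15; y = λ·(4 - 15) - 12 ≡ 1. → (15, 1)
4G: (15, 1) + (16, 3). λ = (3 - 1)/(16 - 15) ≡ 2/1 mod 19. 1⁻¹ ≡ 1 (mod 19), so λ ≡ 2.
  x = λ² - 15 - 16 = 4 - 31 ≡ 11; y = λ·(15 - 11) - 1 ≡ 7. → (11, 7)
5G: (11, 7) + (16, 3). λ = (3 - 7)/(16 - 11) ≡ 15/5 mod 19. 5⁻¹ ≡ 4 (mod 19), so λ ≡ 3.
  x = λ² - 11 - 16 = 9 - 27 ≡ 1; y = λ·(11 - 1) - 7 ≡ 4. → (1, 4)
6G: (1, 4) + (16, 3). λ = (3 - 4)/(16 - 1) ≡ 18/15 mod 19. 15⁻¹ ≡ 14 (mod 19), so λ ≡ 5.
  x = λ² - 1 - 16 = 25 - 17 ≡ 8; y = λ·(1 - 8) - 4 ≡ 18. → (8, 18)
7G: (8, 18) + (16, 3). λ = (3 - 18)/(16 - 8) ≡ 4/8 mod 19. 8⁻¹ ≡ 12 (mod 19), so λ ≡ 10.
  x = λ² - 8 - 16 = 100 - 24 ≡ 0; y = λ·(8 - 0) - 18 ≡ 5. → (0, 5)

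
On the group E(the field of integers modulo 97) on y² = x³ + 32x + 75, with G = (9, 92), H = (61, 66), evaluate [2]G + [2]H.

First 2G:
Repeated addition: build up to 2G.
2G: tangent at (9, 92): λ = (3·9² + 32)/(2·92) ≡ 81/87. 87⁻¹ ≡ 29 (mod 97), so λ ≡ 81·29 ≡ 21.
  x = λ² - 9 - 9 = 441 - 18 ≡ 35; y = λ·(9 - 35) - 92 ≡ 41. → (35, 41)
2G = (35, 41).
Next 2H:
Repeated addition: build up to 2H.
2H: tangent at (61, 66): λ = (3·61² + 32)/(2·66) ≡ 40/35. 35⁻¹ ≡ 61 (mod 97), so λ ≡ 40·61 ≡ 15.
  x = λ² - 61 - 61 = 225 - 122 ≡ 6; y = λ·(61 - 6) - 66 ≡ 80. → (6, 80)
2H = (6, 80).
Finally 2G + 2H:
(35, 41) + (6, 80). λ = (80 - 41)/(6 - 35) ≡ 39/68 mod 97. 68⁻¹ ≡ 10 (mod 97), so λ ≡ 2.
  x = λ² - 35 - 6 = 4 - 41 ≡ 60; y = λ·(35 - 60) - 41 ≡ 6. → (60, 6)

(60, 6)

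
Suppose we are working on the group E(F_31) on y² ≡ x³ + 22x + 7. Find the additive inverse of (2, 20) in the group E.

(2, 11)

-(2, 20) = (2, -20 mod 31) = (2, 11).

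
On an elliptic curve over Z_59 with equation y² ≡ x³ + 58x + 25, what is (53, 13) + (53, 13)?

tangent at (53, 13): λ = (3·53² + 58)/(2·13) ≡ 48/26. 26⁻¹ ≡ 25 (mod 59), so λ ≡ 48·25 ≡ 20.
  x = λ² - 53 - 53 = 400 - 106 ≡ 58; y = λ·(53 - 58) - 13 ≡ 5. → (58, 5)

(58, 5)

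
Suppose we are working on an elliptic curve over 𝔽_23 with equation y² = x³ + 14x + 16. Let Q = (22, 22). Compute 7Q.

(0, 19)

Repeated addition: build up to 7Q.
2Q: tangent at (22, 22): λ = (3·22² + 14)/(2·22) ≡ 17/21. 21⁻¹ ≡ 11 (mod 23) since 21·11 = 231 ≡ 1, so λ ≡ 17·11 ≡ 3.
  x = λ² - 22 - 22 = 9 - 44 ≡ 11; y = λ·(22 - 11) - 22 ≡ 11. → (11, 11)
3Q: (11, 11) + (22, 22). λ = (22 - 11)/(22 - 11) ≡ 11/11 mod 23. 11⁻¹ ≡ 21 (mod 23) since 11·21 = 231 ≡ 1, so λ ≡ 1.
  x = λ² - 11 - 22 = 1 - 33 ≡ 14; y = λ·(11 - 14) - 11 ≡ 9. → (14, 9)
4Q: (14, 9) + (22, 22). λ = (22 - 9)/(22 - 14) ≡ 13/8 mod 23. 8⁻¹ ≡ 3 (mod 23), so λ ≡ 16.
  x = λ² - 14 - 22 = 256 - 36 ≡ 13; y = λ·(14 - 13) - 9 ≡ 7. → (13, 7)
5Q: (13, 7) + (22, 22). λ = (22 - 7)/(22 - 13) ≡ 15/9 mod 23. 9⁻¹ ≡ 18 (mod 23), so λ ≡ 17.
  x = λ² - 13 - 22 = 289 - 35 ≡ 1; y = λ·(13 - 1) - 7 ≡ 13. → (1, 13)
6Q: (1, 13) + (22, 22). λ = (22 - 13)/(22 - 1) ≡ 9/21 mod 23. 21⁻¹ ≡ 11 (mod 23), so λ ≡ 7.
  x = λ² - 1 - 22 = 49 - 23 ≡ 3; y = λ·(1 - 3) - 13 ≡ 19. → (3, 19)
7Q: (3, 19) + (22, 22). λ = (22 - 19)/(22 - 3) ≡ 3/19 mod 23. 19⁻¹ ≡ 17 (mod 23), so λ ≡ 5.
  x = λ² - 3 - 22 = 25 - 25 ≡ 0; y = λ·(3 - 0) - 19 ≡ 19. → (0, 19)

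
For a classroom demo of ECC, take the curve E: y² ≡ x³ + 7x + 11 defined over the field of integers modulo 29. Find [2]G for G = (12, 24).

tangent at (12, 24): λ = (3·12² + 7)/(2·24) ≡ 4/19. 19⁻¹ ≡ 26 (mod 29) since 19·26 = 494 ≡ 1, so λ ≡ 4·26 ≡ 17.
  x = λ² - 12 - 12 = 289 - 24 ≡ 4; y = λ·(12 - 4) - 24 ≡ 25. → (4, 25)

(4, 25)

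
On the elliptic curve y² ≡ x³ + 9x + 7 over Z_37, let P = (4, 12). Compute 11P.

(4, 25)

Double-and-add on 11 = (1011)₂. Start with P = (4, 12) for the leading 1-bit.
double: tangent at (4, 12): λ = (3·4² + 9)/(2·12) ≡ 20/24. 24⁻¹ ≡ 17 (mod 37), so λ ≡ 20·17 ≡ 7.
  x = λ² - 4 - 4 = 49 - 8 ≡ 4; y = λ·(4 - 4) - 12 ≡ 25. → (4, 25)
double: tangent at (4, 25): λ = (3·4² + 9)/(2·25) ≡ 20/13. 13⁻¹ ≡ 20 (mod 37), so λ ≡ 20·20 ≡ 30.
  x = λ² - 4 - 4 = 900 - 8 ≡ 4; y = λ·(4 - 4) - 25 ≡ 12. → (4, 12)
add P: tangent at (4, 12): λ = (3·4² + 9)/(2·12) ≡ 20/24. 24⁻¹ ≡ 17 (mod 37), so λ ≡ 20·17 ≡ 7.
  x = λ² - 4 - 4 = 49 - 8 ≡ 4; y = λ·(4 - 4) - 12 ≡ 25. → (4, 25)
double: tangent at (4, 25): λ = (3·4² + 9)/(2·25) ≡ 20/13. 13⁻¹ ≡ 20 (mod 37) since 13·20 = 260 ≡ 1, so λ ≡ 20·20 ≡ 30.
  x = λ² - 4 - 4 = 900 - 8 ≡ 4; y = λ·(4 - 4) - 25 ≡ 12. → (4, 12)
add P: tangent at (4, 12): λ = (3·4² + 9)/(2·12) ≡ 20/24. 24⁻¹ ≡ 17 (mod 37), so λ ≡ 20·17 ≡ 7.
  x = λ² - 4 - 4 = 49 - 8 ≡ 4; y = λ·(4 - 4) - 12 ≡ 25. → (4, 25)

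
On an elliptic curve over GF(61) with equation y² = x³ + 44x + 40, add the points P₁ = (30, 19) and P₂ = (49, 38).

(44, 28)

(30, 19) + (49, 38). λ = (38 - 19)/(49 - 30) ≡ 19/19 mod 61. 19⁻¹ ≡ 45 (mod 61), so λ ≡ 1.
  x = λ² - 30 - 49 = 1 - 79 ≡ 44; y = λ·(30 - 44) - 19 ≡ 28. → (44, 28)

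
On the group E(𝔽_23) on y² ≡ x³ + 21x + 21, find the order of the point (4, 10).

8

2P: tangent at (4, 10): λ = (3·4² + 21)/(2·10) ≡ 0/20. 20⁻¹ ≡ 15 (mod 23), so λ ≡ 0·15 ≡ 0.
  x = λ² - 4 - 4 = 0 - 8 ≡ 15; y = λ·(4 - 15) - 10 ≡ 13. → (15, 13)
3P: (15, 13) + (4, 10). λ = (10 - 13)/(4 - 15) ≡ 20/12 mod 23. 12⁻¹ ≡ 2 (mod 23), so λ ≡ 17.
  x = λ² - 15 - 4 = 289 - 19 ≡ 17; y = λ·(15 - 17) - 13 ≡ 22. → (17, 22)
4P: (17, 22) + (4, 10). λ = (10 - 22)/(4 - 17) ≡ 11/10 mod 23. 10⁻¹ ≡ 7 (mod 23) since 10·7 = 70 ≡ 1, so λ ≡ 8.
  x = λ² - 17 - 4 = 64 - 21 ≡ 20; y = λ·(17 - 20) - 22 ≡ 0. → (20, 0)
5P: (20, 0) + (4, 10). λ = (10 - 0)/(4 - 20) ≡ 10/7 mod 23. 7⁻¹ ≡ 10 (mod 23), so λ ≡ 8.
  x = λ² - 20 - 4 = 64 - 24 ≡ 17; y = λ·(20 - 17) - 0 ≡ 1. → (17, 1)
6P: (17, 1) + (4, 10). λ = (10 - 1)/(4 - 17) ≡ 9/10 mod 23. 10⁻¹ ≡ 7 (mod 23), so λ ≡ 17.
  x = λ² - 17 - 4 = 289 - 21 ≡ 15; y = λ·(17 - 15) - 1 ≡ 10. → (15, 10)
7P: (15, 10) + (4, 10). λ = (10 - 10)/(4 - 15) ≡ 0/12 mod 23. 12⁻¹ ≡ 2 (mod 23), so λ ≡ 0.
  x = λ² - 15 - 4 = 0 - 19 ≡ 4; y = λ·(15 - 4) - 10 ≡ 13. → (4, 13)
8P: (4, 13) + (4, 10): same x and y₁ ≡ -y₂, so the sum is 𝒪.
8P = 𝒪, so the order is 8.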